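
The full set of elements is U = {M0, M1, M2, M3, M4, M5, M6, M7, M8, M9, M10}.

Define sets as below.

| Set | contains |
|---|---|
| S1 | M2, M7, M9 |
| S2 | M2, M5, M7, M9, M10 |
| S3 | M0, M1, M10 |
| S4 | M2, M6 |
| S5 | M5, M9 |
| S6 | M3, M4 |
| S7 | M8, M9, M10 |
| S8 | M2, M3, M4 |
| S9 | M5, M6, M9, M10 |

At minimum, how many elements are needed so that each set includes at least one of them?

4

H = {M0, M4, M6, M9} meets every set (each contains at least one member of H), and |H| = 4.
The sets S3, S4, S5, S6 are pairwise disjoint, so any hitting set needs a separate element for each — at least 4. Hence 4 is optimal.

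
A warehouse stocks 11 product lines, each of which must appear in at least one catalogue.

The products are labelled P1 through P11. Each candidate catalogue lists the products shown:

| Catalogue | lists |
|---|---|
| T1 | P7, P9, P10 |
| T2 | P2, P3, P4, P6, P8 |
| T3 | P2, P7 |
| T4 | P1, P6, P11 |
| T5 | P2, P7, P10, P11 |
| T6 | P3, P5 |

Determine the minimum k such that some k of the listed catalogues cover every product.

T1 and T2 and T4 and T6 together: T1 ∪ T2 ∪ T4 ∪ T6 = {P1, P2, P3, P4, P5, P6, P7, P8, P9, P10, P11} — every product is covered.
Only T6 contains P5, so T6 is forced; the remaining 9 products need at least 3 more catalogues (each remaining catalogue adds at most 4) — so at least 4 catalogues are needed, and 4 is optimal.

4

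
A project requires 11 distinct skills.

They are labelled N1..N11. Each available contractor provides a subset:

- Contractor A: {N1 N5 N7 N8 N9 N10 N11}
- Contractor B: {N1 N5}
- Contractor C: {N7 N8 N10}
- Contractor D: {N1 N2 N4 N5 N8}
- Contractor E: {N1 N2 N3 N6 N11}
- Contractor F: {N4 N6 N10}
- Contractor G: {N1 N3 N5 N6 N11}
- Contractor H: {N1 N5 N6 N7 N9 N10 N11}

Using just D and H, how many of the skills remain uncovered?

Union of D, H = {N1, N2, N4, N5, N6, N7, N8, N9, N10, N11}.
Not covered: N3 — 1 skill.

1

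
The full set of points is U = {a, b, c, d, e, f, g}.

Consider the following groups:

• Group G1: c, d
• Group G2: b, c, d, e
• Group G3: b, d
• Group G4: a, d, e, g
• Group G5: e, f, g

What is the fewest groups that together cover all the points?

G2, G4, and G5 cover everything between them: the union {a, b, c, d, e, f, g} is all of U.
Only G4 contains a, so G4 is forced; the remaining 3 points need at least 2 more groups (each remaining group adds at most 2) — so at least 3 groups are needed, and 3 is optimal.

3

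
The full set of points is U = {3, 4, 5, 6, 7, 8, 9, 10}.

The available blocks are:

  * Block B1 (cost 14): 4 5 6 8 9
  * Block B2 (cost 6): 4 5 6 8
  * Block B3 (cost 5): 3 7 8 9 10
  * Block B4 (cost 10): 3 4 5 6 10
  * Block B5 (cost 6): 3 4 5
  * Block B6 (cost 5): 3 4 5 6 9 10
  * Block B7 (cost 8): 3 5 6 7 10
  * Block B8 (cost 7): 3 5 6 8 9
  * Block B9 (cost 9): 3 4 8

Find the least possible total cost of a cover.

B3, B6 together cover every point (B3 ∪ B6 = {3, 4, 5, 6, 7, 8, 9, 10}); total cost 5 + 5 = 10.
No covering selection has total cost below 10.

10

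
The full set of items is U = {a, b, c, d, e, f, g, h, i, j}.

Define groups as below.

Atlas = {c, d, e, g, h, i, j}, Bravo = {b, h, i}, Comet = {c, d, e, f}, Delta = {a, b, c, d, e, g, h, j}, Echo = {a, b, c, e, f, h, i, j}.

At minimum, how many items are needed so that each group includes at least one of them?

The 2 items {e, i} hit every group.
The groups Bravo, Comet are pairwise disjoint, so any hitting set needs a separate item for each — at least 2. Hence 2 is optimal.

2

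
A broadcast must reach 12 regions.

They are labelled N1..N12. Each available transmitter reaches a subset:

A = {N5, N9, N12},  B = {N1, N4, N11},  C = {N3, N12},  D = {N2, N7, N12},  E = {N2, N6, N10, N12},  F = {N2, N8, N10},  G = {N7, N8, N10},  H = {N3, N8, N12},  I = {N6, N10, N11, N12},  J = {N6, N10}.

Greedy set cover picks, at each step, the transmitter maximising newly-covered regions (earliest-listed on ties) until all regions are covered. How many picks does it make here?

5

Greedy: pick E (covers 4 new) → pick B (covers 3 new) → pick A (covers 2 new) → pick G (covers 2 new) → pick C (covers 1 new). Total picks: 5.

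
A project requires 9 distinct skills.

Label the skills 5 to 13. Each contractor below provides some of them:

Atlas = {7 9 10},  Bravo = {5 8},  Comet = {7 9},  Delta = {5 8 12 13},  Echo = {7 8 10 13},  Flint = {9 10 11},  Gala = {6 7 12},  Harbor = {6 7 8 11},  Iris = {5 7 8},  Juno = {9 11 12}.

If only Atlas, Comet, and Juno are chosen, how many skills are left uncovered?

4

Union of Atlas, Comet, Juno = {7, 9, 10, 11, 12}.
Not covered: 5, 6, 8, 13 — 4 skills.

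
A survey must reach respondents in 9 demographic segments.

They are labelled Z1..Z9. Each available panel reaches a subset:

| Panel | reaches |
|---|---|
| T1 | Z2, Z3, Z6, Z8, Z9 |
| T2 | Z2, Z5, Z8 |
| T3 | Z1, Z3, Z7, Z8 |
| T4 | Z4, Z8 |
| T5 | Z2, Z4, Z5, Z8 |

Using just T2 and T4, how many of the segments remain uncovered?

5

Union of T2, T4 = {Z2, Z4, Z5, Z8}.
Not covered: Z1, Z3, Z6, Z7, Z9 — 5 segments.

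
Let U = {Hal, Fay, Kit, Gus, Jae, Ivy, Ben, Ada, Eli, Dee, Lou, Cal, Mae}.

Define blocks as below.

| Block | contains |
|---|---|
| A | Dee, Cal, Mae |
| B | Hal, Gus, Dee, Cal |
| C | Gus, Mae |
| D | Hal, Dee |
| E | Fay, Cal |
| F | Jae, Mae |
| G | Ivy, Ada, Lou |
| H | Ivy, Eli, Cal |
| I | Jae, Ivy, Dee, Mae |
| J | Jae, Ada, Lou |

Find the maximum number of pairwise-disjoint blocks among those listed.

C, D, E, G are pairwise disjoint (C={Gus,Mae}; D={Hal,Dee}; E={Fay,Cal}; G={Ivy,Ada,Lou}).
Every remaining block overlaps one of these, and no 5 of the listed blocks are pairwise disjoint, so 4 is the maximum.

4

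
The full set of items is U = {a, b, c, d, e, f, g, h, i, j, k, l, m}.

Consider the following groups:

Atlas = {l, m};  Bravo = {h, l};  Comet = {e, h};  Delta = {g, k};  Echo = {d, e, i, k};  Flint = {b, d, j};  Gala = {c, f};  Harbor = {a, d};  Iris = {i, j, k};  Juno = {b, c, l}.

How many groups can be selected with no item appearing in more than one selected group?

5

Atlas, Comet, Delta, Flint, Gala are pairwise disjoint (Atlas={l,m}; Comet={e,h}; Delta={g,k}; Flint={b,d,j}; Gala={c,f}).
Every remaining group overlaps one of these, and no 6 of the listed groups are pairwise disjoint, so 5 is the maximum.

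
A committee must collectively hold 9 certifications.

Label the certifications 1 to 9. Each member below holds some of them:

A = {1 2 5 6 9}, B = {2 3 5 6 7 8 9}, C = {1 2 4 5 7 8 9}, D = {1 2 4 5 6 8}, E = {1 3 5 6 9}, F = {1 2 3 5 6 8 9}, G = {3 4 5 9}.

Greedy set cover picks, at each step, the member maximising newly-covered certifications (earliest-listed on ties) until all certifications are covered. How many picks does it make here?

Greedy: pick B (covers 7 new) → pick C (covers 2 new). Total picks: 2.

2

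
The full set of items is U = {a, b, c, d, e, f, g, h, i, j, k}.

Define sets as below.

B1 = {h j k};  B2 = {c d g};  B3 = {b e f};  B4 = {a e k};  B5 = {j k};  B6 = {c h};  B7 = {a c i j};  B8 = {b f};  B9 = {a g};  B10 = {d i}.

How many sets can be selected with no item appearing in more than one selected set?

B5, B6, B8, B9, B10 are pairwise disjoint (B5={j,k}; B6={c,h}; B8={b,f}; B9={a,g}; B10={d,i}).
Every remaining set overlaps one of these, and no 6 of the listed sets are pairwise disjoint, so 5 is the maximum.

5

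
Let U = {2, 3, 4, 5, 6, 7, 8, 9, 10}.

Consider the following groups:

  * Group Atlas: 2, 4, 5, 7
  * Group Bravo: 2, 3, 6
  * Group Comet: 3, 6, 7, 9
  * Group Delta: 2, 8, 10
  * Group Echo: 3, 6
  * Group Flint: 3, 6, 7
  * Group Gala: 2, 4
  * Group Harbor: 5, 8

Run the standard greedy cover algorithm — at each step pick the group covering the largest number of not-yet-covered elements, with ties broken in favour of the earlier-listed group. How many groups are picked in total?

Greedy: pick Atlas (covers 4 new) → pick Comet (covers 3 new) → pick Delta (covers 2 new). Total picks: 3.

3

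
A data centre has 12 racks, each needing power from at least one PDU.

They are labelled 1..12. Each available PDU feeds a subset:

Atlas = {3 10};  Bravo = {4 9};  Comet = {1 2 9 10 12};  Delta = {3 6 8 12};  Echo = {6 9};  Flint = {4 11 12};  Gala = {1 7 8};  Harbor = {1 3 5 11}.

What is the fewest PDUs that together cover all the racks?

5

Bravo and Comet and Delta and Gala and Harbor together: Bravo ∪ Comet ∪ Delta ∪ Gala ∪ Harbor = {1, 2, 3, 4, 5, 6, 7, 8, 9, 10, 11, 12} — every rack is covered.
No 4 of the 8 PDUs cover everything (all 70 combinations miss at least one rack), so 5 is optimal.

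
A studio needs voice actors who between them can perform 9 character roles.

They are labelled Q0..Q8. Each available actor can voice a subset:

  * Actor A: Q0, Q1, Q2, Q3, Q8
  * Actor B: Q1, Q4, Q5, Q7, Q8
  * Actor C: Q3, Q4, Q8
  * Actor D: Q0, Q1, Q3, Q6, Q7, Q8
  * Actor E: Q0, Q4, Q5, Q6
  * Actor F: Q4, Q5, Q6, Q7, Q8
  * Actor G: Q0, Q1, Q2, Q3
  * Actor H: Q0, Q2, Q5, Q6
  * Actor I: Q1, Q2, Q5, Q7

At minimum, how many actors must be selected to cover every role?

2

F and G together: F ∪ G = {Q0, Q1, Q2, Q3, Q4, Q5, Q6, Q7, Q8} — every role is covered.
No single actor has all 9 roles (the largest, D, has 6), so 2 is optimal.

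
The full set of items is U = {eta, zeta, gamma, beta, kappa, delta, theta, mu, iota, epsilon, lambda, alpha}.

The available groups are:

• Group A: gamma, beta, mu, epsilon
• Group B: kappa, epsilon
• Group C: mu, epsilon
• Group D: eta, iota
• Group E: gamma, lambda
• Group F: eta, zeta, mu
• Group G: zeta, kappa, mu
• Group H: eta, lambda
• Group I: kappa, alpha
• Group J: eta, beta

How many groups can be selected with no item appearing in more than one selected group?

C, E, I, J are pairwise disjoint (C={mu,epsilon}; E={gamma,lambda}; I={kappa,alpha}; J={eta,beta}).
Every remaining group overlaps one of these, and no 5 of the listed groups are pairwise disjoint, so 4 is the maximum.

4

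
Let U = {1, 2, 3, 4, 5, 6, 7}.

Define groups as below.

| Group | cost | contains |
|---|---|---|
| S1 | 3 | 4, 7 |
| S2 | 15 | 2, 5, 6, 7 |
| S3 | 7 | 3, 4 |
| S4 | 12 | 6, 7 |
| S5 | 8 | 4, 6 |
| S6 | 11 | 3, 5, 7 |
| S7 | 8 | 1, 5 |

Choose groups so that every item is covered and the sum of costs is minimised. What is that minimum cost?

S2, S3, S7 together cover every item (S2 ∪ S3 ∪ S7 = {1, 2, 3, 4, 5, 6, 7}); total cost 15 + 7 + 8 = 30.
The greedy pick S1, S7, S3, S2 costs 33; no covering selection beats 30.

30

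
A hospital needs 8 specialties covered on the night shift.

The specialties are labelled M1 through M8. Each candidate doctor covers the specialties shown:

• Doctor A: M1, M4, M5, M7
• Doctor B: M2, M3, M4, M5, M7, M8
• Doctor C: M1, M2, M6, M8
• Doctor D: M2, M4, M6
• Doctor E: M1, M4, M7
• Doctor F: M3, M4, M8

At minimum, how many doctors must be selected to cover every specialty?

Take {B, C}. Their union is {M1, M2, M3, M4, M5, M6, M7, M8}, which is all 8 specialties.
No single doctor has all 8 specialties (the largest, B, has 6), so 2 is optimal.

2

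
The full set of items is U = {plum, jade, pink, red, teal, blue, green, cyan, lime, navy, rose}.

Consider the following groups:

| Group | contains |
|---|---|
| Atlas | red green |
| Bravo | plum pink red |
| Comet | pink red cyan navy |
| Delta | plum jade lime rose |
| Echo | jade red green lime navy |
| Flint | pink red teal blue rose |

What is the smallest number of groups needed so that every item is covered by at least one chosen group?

4

Comet, Delta, Echo, and Flint cover everything between them: the union {plum, jade, pink, red, teal, blue, green, cyan, lime, navy, rose} is all of U.
No 3 of the 6 groups cover everything (all 20 combinations miss at least one item), so 4 is optimal.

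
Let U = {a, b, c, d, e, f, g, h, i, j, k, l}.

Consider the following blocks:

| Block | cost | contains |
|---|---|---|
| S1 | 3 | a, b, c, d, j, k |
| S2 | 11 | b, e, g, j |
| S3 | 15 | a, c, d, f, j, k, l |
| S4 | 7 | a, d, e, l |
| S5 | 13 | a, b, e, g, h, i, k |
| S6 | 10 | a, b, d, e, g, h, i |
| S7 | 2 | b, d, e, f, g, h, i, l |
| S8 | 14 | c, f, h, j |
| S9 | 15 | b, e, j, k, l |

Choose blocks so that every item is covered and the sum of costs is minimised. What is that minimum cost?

S1, S7 together cover every item (S1 ∪ S7 = {a, b, c, d, e, f, g, h, i, j, k, l}); total cost 3 + 2 = 5.
No covering selection has total cost below 5.

5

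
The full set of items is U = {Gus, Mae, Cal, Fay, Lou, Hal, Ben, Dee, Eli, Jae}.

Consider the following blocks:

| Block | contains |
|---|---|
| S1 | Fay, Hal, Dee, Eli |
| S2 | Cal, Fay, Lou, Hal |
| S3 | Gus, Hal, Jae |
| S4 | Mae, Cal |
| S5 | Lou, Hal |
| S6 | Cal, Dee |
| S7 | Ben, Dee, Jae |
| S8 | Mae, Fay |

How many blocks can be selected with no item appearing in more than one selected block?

3

S3, S6, S8 are pairwise disjoint (S3={Gus,Hal,Jae}; S6={Cal,Dee}; S8={Mae,Fay}).
Every remaining block overlaps one of these, and no 4 of the listed blocks are pairwise disjoint, so 3 is the maximum.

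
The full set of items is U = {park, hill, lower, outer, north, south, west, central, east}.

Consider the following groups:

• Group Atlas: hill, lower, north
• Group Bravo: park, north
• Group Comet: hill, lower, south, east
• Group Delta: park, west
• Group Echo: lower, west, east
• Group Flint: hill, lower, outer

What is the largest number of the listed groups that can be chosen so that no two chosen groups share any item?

2

Bravo, Flint are pairwise disjoint (Bravo={park,north}; Flint={hill,lower,outer}).
Every remaining group overlaps one of these, and no 3 of the listed groups are pairwise disjoint, so 2 is the maximum.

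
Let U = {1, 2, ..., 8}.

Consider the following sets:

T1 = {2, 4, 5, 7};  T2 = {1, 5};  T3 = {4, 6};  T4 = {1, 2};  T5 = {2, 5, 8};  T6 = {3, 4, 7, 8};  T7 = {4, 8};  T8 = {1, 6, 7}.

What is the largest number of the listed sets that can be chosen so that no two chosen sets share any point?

2

T4, T6 are pairwise disjoint (T4={1,2}; T6={3,4,7,8}).
Every remaining set overlaps one of these, and no 3 of the listed sets are pairwise disjoint, so 2 is the maximum.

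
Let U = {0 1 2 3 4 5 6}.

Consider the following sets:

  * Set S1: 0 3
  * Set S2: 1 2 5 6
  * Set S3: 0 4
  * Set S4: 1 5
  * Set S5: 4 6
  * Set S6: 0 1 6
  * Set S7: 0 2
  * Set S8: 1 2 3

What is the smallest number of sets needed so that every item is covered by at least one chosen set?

S1 and S2 and S3 together: S1 ∪ S2 ∪ S3 = {0, 1, 2, 3, 4, 5, 6} — every item is covered.
No 2 of the 8 sets cover everything (all 28 combinations miss at least one item), so 3 is optimal.

3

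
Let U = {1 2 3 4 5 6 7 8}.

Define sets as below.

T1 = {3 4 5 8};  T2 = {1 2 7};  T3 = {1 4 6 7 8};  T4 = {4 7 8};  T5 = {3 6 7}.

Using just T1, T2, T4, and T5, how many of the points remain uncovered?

Union of T1, T2, T4, T5 = {1, 2, 3, 4, 5, 6, 7, 8} — that's every point, so 0 are uncovered.

0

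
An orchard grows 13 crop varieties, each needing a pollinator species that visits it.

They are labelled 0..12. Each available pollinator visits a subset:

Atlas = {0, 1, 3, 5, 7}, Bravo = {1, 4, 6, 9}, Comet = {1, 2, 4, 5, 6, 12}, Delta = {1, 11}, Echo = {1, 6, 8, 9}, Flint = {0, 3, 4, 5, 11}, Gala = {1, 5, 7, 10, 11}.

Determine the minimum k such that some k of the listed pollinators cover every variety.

4

Comet and Echo and Flint and Gala together: Comet ∪ Echo ∪ Flint ∪ Gala = {0, 1, 2, 3, 4, 5, 6, 7, 8, 9, 10, 11, 12} — every variety is covered.
Only Comet contains 2, so Comet is forced; the remaining 7 varieties need at least 3 more pollinators (each remaining pollinator adds at most 3) — so at least 4 pollinators are needed, and 4 is optimal.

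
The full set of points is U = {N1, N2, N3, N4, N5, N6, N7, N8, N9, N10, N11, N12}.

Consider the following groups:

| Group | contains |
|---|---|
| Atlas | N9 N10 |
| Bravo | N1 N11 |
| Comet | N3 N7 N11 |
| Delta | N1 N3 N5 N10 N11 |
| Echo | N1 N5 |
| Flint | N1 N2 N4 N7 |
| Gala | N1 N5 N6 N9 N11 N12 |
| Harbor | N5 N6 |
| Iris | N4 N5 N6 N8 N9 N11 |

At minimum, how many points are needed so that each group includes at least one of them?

4

The 4 points {N1, N3, N6, N9} hit every group.
No choice of 3 points meets every group, so 4 is the minimum.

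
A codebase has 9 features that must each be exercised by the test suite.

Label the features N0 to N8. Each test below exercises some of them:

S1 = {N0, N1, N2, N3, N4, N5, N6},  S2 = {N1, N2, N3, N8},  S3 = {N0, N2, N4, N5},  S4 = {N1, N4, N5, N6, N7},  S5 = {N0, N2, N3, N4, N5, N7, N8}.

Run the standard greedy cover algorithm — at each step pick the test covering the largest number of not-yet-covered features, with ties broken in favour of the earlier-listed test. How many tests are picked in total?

Greedy: pick S1 (covers 7 new) → pick S5 (covers 2 new). Total picks: 2.

2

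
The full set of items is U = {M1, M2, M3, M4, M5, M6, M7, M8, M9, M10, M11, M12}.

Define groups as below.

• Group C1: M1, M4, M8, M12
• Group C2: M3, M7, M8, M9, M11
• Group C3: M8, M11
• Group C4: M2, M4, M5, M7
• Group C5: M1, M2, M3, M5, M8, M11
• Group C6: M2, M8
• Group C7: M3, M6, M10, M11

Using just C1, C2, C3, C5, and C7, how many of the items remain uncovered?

Union of C1, C2, C3, C5, C7 = {M1, M2, M3, M4, M5, M6, M7, M8, M9, M10, M11, M12} — that's every item, so 0 are uncovered.

0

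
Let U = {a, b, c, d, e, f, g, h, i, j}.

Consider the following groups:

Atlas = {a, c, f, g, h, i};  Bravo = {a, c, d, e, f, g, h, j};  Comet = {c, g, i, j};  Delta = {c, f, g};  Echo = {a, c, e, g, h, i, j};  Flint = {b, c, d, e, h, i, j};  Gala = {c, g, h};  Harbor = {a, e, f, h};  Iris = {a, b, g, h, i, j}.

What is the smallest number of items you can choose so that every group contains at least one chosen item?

2

T = {e, g} meets every group (each contains at least one member of T), and |T| = 2.
The groups Comet, Harbor are pairwise disjoint, so any hitting set needs a separate item for each — at least 2. Hence 2 is optimal.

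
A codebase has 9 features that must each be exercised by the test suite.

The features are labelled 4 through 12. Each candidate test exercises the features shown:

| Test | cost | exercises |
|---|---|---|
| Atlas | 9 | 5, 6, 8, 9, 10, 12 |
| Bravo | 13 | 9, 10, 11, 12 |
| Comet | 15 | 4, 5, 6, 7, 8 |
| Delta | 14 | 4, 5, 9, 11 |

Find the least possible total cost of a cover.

28

Bravo, Comet together cover every feature (Bravo ∪ Comet = {4, 5, 6, 7, 8, 9, 10, 11, 12}); total cost 13 + 15 = 28.
The greedy pick Atlas, Delta, Comet costs 38; no covering selection beats 28.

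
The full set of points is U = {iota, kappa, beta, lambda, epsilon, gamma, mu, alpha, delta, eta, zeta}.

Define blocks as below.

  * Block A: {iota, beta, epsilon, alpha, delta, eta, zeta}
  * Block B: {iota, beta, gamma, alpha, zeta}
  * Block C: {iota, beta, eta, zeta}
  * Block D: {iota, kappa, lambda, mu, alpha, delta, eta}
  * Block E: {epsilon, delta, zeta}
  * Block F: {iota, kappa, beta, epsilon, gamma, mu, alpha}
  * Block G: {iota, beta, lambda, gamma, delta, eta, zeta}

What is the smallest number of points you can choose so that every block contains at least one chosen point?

2

H = {alpha, zeta} meets every block (each contains at least one member of H), and |H| = 2.
No single point lies in every block, so at least 2 are needed and 2 is optimal.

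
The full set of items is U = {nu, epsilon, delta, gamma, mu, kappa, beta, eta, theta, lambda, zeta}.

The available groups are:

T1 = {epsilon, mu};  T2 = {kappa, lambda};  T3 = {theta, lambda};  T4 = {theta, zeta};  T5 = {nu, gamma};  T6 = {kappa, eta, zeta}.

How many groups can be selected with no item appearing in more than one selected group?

T1, T2, T4, T5 are pairwise disjoint (T1={epsilon,mu}; T2={kappa,lambda}; T4={theta,zeta}; T5={nu,gamma}).
Every remaining group overlaps one of these, and no 5 of the listed groups are pairwise disjoint, so 4 is the maximum.

4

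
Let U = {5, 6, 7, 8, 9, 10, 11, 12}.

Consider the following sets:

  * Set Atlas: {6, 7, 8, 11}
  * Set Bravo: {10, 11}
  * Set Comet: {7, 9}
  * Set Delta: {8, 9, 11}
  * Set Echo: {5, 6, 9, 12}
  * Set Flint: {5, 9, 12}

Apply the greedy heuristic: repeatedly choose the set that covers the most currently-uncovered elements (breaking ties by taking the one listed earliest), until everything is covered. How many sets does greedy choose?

3

Greedy: pick Atlas (covers 4 new) → pick Echo (covers 3 new) → pick Bravo (covers 1 new). Total picks: 3.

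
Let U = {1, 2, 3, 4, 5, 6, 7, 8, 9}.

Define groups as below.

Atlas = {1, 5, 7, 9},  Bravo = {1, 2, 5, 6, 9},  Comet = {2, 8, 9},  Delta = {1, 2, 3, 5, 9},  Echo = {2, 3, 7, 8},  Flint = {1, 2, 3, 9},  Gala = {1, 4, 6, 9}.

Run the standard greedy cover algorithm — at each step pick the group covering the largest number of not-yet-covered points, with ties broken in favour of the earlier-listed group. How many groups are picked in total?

3

Greedy: pick Bravo (covers 5 new) → pick Echo (covers 3 new) → pick Gala (covers 1 new). Total picks: 3.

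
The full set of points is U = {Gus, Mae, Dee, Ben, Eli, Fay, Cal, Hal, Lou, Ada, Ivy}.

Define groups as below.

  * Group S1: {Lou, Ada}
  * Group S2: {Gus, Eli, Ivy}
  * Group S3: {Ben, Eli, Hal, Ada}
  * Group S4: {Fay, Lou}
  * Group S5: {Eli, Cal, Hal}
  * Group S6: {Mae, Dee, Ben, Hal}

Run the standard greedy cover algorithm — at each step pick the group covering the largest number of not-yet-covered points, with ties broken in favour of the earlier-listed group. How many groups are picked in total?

5

Greedy: pick S3 (covers 4 new) → pick S2 (covers 2 new) → pick S4 (covers 2 new) → pick S6 (covers 2 new) → pick S5 (covers 1 new). Total picks: 5.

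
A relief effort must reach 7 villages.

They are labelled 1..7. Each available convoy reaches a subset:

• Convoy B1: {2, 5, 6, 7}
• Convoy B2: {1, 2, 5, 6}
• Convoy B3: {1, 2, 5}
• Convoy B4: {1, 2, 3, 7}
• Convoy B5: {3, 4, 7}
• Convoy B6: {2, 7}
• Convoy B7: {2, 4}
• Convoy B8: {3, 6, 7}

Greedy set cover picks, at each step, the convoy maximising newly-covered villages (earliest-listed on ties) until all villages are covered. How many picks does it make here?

3

Greedy: pick B1 (covers 4 new) → pick B4 (covers 2 new) → pick B5 (covers 1 new). Total picks: 3.
(The true minimum cover uses only 2 convoys, so greedy is not optimal here.)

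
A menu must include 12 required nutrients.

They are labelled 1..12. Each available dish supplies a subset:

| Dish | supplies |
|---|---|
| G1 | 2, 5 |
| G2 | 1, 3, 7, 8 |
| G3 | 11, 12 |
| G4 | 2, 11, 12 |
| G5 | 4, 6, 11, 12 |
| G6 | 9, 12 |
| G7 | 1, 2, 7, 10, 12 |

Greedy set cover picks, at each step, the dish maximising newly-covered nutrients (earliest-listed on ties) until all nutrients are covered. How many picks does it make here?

5

Greedy: pick G7 (covers 5 new) → pick G5 (covers 3 new) → pick G2 (covers 2 new) → pick G1 (covers 1 new) → pick G6 (covers 1 new). Total picks: 5.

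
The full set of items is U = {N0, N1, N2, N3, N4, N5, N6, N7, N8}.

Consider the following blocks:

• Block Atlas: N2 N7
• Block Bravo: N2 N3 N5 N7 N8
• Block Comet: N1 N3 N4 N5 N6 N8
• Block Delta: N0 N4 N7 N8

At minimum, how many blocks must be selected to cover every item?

Atlas, Comet, and Delta cover everything between them: the union {N0, N1, N2, N3, N4, N5, N6, N7, N8} is all of U.
Only Delta contains N0, so Delta is forced; the remaining 5 items need at least 2 more blocks (each remaining block adds at most 4) — so at least 3 blocks are needed, and 3 is optimal.

3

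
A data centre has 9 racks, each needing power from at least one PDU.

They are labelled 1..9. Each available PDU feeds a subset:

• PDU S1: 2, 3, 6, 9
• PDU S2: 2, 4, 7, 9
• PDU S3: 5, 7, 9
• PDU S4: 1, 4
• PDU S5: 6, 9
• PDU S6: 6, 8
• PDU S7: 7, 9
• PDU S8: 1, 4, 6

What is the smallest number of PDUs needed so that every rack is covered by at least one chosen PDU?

4

S1 and S3 and S6 and S8 together: S1 ∪ S3 ∪ S6 ∪ S8 = {1, 2, 3, 4, 5, 6, 7, 8, 9} — every rack is covered.
Only S1 contains 3, so S1 is forced; the remaining 5 racks need at least 3 more PDUs (each remaining PDU adds at most 2) — so at least 4 PDUs are needed, and 4 is optimal.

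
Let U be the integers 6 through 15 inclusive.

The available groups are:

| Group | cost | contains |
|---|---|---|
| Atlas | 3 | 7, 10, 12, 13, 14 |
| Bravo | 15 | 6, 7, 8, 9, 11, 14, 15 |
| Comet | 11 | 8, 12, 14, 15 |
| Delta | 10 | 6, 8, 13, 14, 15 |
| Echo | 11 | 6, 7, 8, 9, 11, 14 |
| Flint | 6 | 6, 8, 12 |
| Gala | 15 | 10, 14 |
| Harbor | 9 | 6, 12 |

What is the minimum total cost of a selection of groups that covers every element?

Atlas, Bravo together cover every element (Atlas ∪ Bravo = {6, 7, 8, 9, 10, 11, 12, 13, 14, 15}); total cost 3 + 15 = 18.
The greedy pick Atlas, Echo, Delta costs 24; no covering selection beats 18.

18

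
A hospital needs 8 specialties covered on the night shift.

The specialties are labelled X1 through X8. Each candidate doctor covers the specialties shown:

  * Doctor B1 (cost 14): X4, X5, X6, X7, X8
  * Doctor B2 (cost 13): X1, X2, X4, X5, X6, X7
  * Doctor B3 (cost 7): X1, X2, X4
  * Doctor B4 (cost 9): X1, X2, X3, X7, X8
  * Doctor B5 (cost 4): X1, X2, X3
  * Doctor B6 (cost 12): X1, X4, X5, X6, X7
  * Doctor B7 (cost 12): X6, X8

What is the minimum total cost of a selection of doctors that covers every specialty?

18

B1, B5 together cover every specialty (B1 ∪ B5 = {X1, X2, X3, X4, X5, X6, X7, X8}); total cost 14 + 4 = 18.
No covering selection has total cost below 18.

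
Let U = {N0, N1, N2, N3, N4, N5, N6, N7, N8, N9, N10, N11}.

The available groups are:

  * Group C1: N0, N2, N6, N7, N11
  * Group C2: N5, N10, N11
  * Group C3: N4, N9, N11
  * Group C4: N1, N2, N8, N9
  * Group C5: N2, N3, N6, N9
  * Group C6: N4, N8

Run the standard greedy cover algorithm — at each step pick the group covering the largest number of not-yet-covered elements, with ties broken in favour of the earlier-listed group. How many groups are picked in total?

Greedy: pick C1 (covers 5 new) → pick C4 (covers 3 new) → pick C2 (covers 2 new) → pick C3 (covers 1 new) → pick C5 (covers 1 new). Total picks: 5.

5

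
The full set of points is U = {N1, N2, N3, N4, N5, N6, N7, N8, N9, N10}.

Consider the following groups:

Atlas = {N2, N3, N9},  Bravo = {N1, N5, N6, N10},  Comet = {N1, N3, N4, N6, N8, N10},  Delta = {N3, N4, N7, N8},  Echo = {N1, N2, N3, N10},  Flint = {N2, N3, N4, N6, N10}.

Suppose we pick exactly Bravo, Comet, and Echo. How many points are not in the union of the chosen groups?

2

Union of Bravo, Comet, Echo = {N1, N2, N3, N4, N5, N6, N8, N10}.
Not covered: N7, N9 — 2 points.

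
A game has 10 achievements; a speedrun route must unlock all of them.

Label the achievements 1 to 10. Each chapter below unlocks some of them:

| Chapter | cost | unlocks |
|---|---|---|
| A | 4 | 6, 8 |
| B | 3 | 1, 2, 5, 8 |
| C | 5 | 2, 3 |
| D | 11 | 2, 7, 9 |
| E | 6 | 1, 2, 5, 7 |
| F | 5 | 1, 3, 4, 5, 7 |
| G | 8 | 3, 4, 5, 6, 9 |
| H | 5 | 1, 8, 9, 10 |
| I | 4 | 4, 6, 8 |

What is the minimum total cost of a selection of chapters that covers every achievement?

A, B, F, H together cover every achievement (A ∪ B ∪ F ∪ H = {1, 2, 3, 4, 5, 6, 7, 8, 9, 10}); total cost 4 + 3 + 5 + 5 = 17.
No covering selection has total cost below 17.

17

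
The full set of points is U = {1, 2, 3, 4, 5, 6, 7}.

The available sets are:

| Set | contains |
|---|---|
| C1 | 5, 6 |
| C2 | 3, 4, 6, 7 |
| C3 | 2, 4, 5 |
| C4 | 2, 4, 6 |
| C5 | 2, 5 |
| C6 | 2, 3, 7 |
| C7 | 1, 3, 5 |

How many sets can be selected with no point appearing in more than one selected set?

C4, C7 are pairwise disjoint (C4={2,4,6}; C7={1,3,5}).
Every remaining set overlaps one of these, and no 3 of the listed sets are pairwise disjoint, so 2 is the maximum.

2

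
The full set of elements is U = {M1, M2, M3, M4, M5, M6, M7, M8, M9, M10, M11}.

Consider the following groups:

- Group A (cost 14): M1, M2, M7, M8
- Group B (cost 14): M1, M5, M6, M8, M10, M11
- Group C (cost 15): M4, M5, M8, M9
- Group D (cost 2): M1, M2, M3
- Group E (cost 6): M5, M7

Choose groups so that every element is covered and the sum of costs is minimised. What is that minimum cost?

37

B, C, D, E together cover every element (B ∪ C ∪ D ∪ E = {M1, M2, M3, M4, M5, M6, M7, M8, M9, M10, M11}); total cost 14 + 15 + 2 + 6 = 37.
No covering selection has total cost below 37.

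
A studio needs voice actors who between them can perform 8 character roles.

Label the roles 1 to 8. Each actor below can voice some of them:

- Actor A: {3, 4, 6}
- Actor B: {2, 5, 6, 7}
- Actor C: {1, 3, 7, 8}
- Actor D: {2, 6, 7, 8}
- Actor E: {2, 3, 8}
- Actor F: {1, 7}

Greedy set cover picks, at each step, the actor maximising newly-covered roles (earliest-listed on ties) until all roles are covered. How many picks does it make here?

3

Greedy: pick B (covers 4 new) → pick C (covers 3 new) → pick A (covers 1 new). Total picks: 3.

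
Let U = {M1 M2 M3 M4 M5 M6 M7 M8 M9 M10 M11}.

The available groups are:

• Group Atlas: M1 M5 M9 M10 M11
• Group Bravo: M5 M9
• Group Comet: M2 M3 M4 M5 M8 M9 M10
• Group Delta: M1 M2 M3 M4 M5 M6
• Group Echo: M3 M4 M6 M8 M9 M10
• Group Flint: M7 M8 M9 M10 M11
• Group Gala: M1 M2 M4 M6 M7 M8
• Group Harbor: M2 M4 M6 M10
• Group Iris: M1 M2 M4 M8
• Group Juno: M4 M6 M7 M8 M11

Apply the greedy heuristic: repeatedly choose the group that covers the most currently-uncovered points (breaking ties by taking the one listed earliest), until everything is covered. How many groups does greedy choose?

Greedy: pick Comet (covers 7 new) → pick Gala (covers 3 new) → pick Atlas (covers 1 new). Total picks: 3.
(The true minimum cover uses only 2 groups, so greedy is not optimal here.)

3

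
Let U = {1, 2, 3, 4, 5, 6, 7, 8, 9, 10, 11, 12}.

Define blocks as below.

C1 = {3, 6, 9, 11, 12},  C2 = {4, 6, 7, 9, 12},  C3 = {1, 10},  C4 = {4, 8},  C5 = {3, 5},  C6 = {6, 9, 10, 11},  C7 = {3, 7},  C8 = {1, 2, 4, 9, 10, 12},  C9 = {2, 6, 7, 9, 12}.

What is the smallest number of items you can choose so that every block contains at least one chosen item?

The 4 items {3, 7, 8, 10} hit every block.
The blocks C3, C4, C5, C9 are pairwise disjoint, so any hitting set needs a separate item for each — at least 4. Hence 4 is optimal.

4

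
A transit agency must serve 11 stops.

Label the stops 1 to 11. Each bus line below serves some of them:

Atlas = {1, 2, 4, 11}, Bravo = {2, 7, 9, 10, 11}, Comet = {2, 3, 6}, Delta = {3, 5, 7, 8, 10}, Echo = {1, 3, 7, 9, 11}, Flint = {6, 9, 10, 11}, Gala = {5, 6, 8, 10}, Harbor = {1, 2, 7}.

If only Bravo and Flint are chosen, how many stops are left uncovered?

Union of Bravo, Flint = {2, 6, 7, 9, 10, 11}.
Not covered: 1, 3, 4, 5, 8 — 5 stops.

5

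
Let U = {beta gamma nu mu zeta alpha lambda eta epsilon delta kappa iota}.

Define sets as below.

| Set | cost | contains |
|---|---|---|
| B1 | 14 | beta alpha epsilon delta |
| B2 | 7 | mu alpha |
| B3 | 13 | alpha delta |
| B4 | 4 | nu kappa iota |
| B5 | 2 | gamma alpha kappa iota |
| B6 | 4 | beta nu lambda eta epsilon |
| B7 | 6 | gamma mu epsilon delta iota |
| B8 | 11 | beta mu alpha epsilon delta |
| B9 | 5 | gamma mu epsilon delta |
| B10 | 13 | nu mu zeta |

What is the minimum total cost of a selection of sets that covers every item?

24

B5, B6, B9, B10 together cover every item (B5 ∪ B6 ∪ B9 ∪ B10 = {beta, gamma, nu, mu, zeta, alpha, lambda, eta, epsilon, delta, kappa, iota}); total cost 2 + 4 + 5 + 13 = 24.
No covering selection has total cost below 24.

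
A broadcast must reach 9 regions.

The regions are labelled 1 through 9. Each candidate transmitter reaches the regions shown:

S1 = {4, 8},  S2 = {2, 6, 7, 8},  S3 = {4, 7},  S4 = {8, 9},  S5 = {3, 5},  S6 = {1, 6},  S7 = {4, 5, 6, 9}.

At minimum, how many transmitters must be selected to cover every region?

Take {S2, S5, S6, S7}. Their union is {1, 2, 3, 4, 5, 6, 7, 8, 9}, which is all 9 regions.
Only S6 contains 1, so S6 is forced; the remaining 7 regions need at least 3 more transmitters (each remaining transmitter adds at most 3) — so at least 4 transmitters are needed, and 4 is optimal.

4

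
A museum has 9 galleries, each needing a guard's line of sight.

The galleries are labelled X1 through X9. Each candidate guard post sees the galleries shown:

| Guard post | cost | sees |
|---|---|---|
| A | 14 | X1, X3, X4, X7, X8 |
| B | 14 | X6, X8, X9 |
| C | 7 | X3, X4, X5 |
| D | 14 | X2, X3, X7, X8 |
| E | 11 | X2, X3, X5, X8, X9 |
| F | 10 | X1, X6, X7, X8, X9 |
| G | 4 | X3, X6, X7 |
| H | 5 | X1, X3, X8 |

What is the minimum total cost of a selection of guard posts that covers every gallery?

C, E, G, H together cover every gallery (C ∪ E ∪ G ∪ H = {X1, X2, X3, X4, X5, X6, X7, X8, X9}); total cost 7 + 11 + 4 + 5 = 27.
No covering selection has total cost below 27.

27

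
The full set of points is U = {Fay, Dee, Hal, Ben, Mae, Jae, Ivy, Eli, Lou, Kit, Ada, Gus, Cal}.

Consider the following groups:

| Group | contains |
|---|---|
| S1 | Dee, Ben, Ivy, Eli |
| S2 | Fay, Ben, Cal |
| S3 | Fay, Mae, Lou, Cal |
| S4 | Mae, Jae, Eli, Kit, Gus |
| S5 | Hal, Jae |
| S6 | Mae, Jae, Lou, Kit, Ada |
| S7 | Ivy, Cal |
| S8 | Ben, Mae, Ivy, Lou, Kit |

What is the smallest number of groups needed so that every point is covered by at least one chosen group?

5

Take {S1, S3, S4, S5, S6}. Their union is {Fay, Dee, Hal, Ben, Mae, Jae, Ivy, Eli, Lou, Kit, Ada, Gus, Cal}, which is all 13 points.
No 4 of the 8 groups cover everything (all 70 combinations miss at least one point), so 5 is optimal.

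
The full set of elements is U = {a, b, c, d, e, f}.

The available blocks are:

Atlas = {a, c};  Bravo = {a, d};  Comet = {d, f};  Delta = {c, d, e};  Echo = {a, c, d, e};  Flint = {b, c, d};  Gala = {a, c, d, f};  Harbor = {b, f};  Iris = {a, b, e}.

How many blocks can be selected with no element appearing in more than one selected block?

2

Bravo, Harbor are pairwise disjoint (Bravo={a,d}; Harbor={b,f}).
Every remaining block overlaps one of these, and no 3 of the listed blocks are pairwise disjoint, so 2 is the maximum.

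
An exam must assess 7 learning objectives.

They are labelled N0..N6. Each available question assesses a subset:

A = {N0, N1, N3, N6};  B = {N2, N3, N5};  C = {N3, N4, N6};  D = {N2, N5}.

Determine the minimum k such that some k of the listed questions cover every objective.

A and C and D together: A ∪ C ∪ D = {N0, N1, N2, N3, N4, N5, N6} — every objective is covered.
Only A contains N0, so A is forced; the remaining 3 objectives need at least 2 more questions (each remaining question adds at most 2) — so at least 3 questions are needed, and 3 is optimal.

3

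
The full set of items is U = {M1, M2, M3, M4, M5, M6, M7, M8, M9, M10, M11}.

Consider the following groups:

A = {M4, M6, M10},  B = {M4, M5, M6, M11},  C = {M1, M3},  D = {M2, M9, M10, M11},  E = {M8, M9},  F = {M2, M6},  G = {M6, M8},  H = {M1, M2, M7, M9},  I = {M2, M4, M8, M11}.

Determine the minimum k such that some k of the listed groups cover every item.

Take {A, B, C, H, I}. Their union is {M1, M2, M3, M4, M5, M6, M7, M8, M9, M10, M11}, which is all 11 items.
No 4 of the 9 groups cover everything (all 126 combinations miss at least one item), so 5 is optimal.

5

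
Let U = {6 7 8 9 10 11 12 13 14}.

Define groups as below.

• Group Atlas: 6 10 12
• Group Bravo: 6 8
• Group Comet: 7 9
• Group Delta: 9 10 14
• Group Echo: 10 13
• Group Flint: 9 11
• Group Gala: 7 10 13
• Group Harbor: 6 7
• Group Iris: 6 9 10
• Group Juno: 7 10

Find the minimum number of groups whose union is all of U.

Atlas and Bravo and Delta and Flint and Gala together: Atlas ∪ Bravo ∪ Delta ∪ Flint ∪ Gala = {6, 7, 8, 9, 10, 11, 12, 13, 14} — every element is covered.
No 4 of the 10 groups cover everything (all 210 combinations miss at least one element), so 5 is optimal.

5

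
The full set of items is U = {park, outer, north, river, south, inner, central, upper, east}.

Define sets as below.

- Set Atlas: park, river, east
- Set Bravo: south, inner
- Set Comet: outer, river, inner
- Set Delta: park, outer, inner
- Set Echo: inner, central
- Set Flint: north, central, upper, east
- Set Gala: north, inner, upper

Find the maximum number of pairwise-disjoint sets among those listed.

Atlas, Echo are pairwise disjoint (Atlas={park,river,east}; Echo={inner,central}).
Every remaining set overlaps one of these, and no 3 of the listed sets are pairwise disjoint, so 2 is the maximum.

2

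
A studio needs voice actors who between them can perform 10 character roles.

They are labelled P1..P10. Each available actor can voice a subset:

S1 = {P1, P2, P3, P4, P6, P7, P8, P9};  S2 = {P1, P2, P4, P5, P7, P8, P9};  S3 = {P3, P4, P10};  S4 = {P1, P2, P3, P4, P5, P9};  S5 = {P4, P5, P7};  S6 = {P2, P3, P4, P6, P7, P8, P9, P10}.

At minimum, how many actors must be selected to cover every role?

S2 and S6 together: S2 ∪ S6 = {P1, P2, P3, P4, P5, P6, P7, P8, P9, P10} — every role is covered.
No single actor has all 10 roles (the largest, S1, has 8), so 2 is optimal.

2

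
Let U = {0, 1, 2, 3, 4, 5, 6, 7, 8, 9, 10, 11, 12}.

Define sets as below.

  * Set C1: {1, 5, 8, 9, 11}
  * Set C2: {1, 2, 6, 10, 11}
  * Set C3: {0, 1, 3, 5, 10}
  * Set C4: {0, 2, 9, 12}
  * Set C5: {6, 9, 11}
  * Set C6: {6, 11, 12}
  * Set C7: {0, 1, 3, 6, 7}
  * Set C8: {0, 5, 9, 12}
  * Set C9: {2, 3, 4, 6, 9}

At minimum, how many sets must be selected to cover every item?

C1, C3, C7, C8, and C9 cover everything between them: the union {0, 1, 2, 3, 4, 5, 6, 7, 8, 9, 10, 11, 12} is all of U.
No 4 of the 9 sets cover everything (all 126 combinations miss at least one item), so 5 is optimal.

5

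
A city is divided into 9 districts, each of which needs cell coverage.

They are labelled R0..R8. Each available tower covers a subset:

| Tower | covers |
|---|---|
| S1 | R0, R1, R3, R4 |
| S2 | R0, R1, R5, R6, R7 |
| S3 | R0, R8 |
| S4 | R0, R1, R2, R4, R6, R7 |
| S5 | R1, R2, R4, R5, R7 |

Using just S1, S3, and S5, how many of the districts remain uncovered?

1

Union of S1, S3, S5 = {R0, R1, R2, R3, R4, R5, R7, R8}.
Not covered: R6 — 1 district.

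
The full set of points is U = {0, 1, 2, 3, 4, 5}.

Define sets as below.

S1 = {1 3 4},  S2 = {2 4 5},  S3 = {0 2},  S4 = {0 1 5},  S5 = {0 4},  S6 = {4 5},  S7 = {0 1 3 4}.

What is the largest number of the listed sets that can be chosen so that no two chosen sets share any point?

S3, S6 are pairwise disjoint (S3={0,2}; S6={4,5}).
Every remaining set overlaps one of these, and no 3 of the listed sets are pairwise disjoint, so 2 is the maximum.

2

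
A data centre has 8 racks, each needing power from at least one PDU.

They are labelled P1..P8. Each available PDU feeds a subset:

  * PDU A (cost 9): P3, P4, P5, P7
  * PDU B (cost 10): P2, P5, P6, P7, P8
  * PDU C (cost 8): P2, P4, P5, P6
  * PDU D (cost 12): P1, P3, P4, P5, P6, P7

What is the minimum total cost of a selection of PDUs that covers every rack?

22

B, D together cover every rack (B ∪ D = {P1, P2, P3, P4, P5, P6, P7, P8}); total cost 10 + 12 = 22.
No covering selection has total cost below 22.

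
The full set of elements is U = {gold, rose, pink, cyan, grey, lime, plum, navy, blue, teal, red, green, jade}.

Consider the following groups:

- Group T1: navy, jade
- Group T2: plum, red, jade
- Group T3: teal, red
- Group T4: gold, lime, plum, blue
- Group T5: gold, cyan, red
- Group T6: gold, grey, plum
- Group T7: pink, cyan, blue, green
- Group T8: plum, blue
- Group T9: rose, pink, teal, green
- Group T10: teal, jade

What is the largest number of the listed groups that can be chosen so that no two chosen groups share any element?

T1, T3, T6, T7 are pairwise disjoint (T1={navy,jade}; T3={teal,red}; T6={gold,grey,plum}; T7={pink,cyan,blue,green}).
Every remaining group overlaps one of these, and no 5 of the listed groups are pairwise disjoint, so 4 is the maximum.

4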